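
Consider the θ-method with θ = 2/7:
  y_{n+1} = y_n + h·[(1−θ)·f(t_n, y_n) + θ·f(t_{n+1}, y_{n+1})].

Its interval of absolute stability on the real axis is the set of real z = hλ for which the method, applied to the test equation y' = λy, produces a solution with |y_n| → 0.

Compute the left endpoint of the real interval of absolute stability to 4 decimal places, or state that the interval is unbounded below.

left endpoint -4.6667.

Set f=λy, z=hλ:
  y_{n+1} = y_n + z·[5/7·y_n + 2/7·y_{n+1}] ⇒ (1 − 2/7z)y_{n+1} = (1 + 5/7z)y_n
  Hence R(z) = (1 + 5/7z)/(1 − 2/7z).

Solve |R(x)|<1 on ℝ⁻.
x=-1.27: |R|=0.0681
R=−1: 1+5/7x = −1+2/7x ⇒ -3/7x=2 ⇒ x=2/(-3/7)=-4.6667
Confirm numerically:
  x=-4.336: |R|=0.93670 <1
  x=-4.014: |R|=0.86971 <1
  x=-3.258: |R|=0.68733 <1
  x=-4.984: |R|=1.05611 >1
  x=-4.874: |R|=1.03714 >1
Stable set (-4.6667, 0).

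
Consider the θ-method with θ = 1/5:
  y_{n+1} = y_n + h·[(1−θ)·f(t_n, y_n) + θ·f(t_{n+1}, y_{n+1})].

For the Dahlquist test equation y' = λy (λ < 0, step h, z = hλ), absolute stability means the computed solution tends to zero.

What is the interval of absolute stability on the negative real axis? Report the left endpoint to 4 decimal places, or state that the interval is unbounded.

z∈(-3.3333,0).

Set f=λy, z=hλ:
  y_{n+1} = y_n + z·[4/5·y_n + 1/5·y_{n+1}] ⇒ (1 − 1/5z)y_{n+1} = (1 + 4/5z)y_n
  ⇒ R(z) = (1 + 4/5z)/(1 − 1/5z).

Need |R(x)|<1, x<0.
x=-1.61: |R|=0.2179
R=−1: 1+4/5x = −1+1/5x ⇒ -3/5x=2 ⇒ x=2/(-3/5)=-3.3333
Confirm numerically:
  x=-3.072: |R|=0.90287 <1
  x=-2.445: |R|=0.64204 <1
  x=-2.324: |R|=0.58656 <1
  x=-2.256: |R|=0.55458 <1
  x=-3.892: |R|=1.18848 >1
  x=-3.890: |R|=1.18785 >1
  x=-3.528: |R|=1.06848 >1
So |R|<1 on (-3.3333, 0).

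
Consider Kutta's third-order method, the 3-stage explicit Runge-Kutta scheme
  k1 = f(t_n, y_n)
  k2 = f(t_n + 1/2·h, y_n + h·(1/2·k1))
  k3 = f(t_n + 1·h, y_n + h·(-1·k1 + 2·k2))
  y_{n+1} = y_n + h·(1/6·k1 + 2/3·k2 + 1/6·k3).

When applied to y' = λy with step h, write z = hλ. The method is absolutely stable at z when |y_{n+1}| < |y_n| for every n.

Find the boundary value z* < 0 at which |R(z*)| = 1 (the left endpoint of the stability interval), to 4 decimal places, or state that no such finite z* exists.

With y'=λy (z=hλ):
  order 3, 3-stage ⇒ R(z)=1+z+z^2/2+z^3/6
  (e.g. R(-1.43)=0.10508, |R|=0.10508)

Find x<0 with |R(x)|<1.
x=-1.43: |R|=0.1051
|R(-2.05)|=0.3846 |R(-1.5)|=0.0625 |R(-1.24)|=0.2110
Bisect:
  x_lo=-2.8485 |R|=1.6437  x_hi=-0.3024 |R|=0.7387
  mid=-1.57548 |R|=0.01383 →hi
  mid=-2.21200 |R|=0.56940 →hi
  mid=-2.53026 |R|=1.02904 →lo
  mid=-2.37113 |R|=0.78186 →hi
  mid=-2.45070 |R|=0.90085 →hi
  mid=-2.49048 |R|=0.96377 →hi
  mid=-2.51037 |R|=0.99610 →hi
  mid=-2.52032 |R|=1.01249 →lo
  mid=-2.51534 |R|=1.00428 →lo
  mid=-2.51286 |R|=1.00019 →lo
  ...
  [-2.51286,-2.51270] ⇒ x*=-2.5127
Interval (-2.5127, 0).

left endpoint -2.5127.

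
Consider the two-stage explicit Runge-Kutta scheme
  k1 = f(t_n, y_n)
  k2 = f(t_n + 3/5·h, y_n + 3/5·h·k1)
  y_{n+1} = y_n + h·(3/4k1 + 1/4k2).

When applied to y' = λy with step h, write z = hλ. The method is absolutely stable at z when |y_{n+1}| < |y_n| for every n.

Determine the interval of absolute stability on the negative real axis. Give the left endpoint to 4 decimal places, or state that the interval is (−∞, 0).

Set f=λy, z=hλ:
  k1=λy_n ⇒ h·k1=z·y_n;  k2=λ(1+3/5z)y_n ⇒ h·k2=z(1+3/5z)y_n
  y_{n+1}/y_n = 1 + 3/4z + 1/4z(1+3/5z) = 1 + z + 3/20z²
  so R(z) = 1 + z + 3/20z².

Solve |R(x)|<1 on ℝ⁻.
x=-0.8: |R|=0.2960
R=1: x+3/20x²=0 ⇒ x=−20/3=-6.6667; min R=1−1/(4·3/20)=-0.6667>−1
Confirm numerically:
  x=-4.488: |R|=0.46668 <1
  x=-3.382: |R|=0.66631 <1
  x=-2.856: |R|=0.63249 <1
  x=-7.190: |R|=1.56442 >1
  x=-6.905: |R|=1.24685 >1
Stable set (-6.6667, 0).

(-6.6667, 0).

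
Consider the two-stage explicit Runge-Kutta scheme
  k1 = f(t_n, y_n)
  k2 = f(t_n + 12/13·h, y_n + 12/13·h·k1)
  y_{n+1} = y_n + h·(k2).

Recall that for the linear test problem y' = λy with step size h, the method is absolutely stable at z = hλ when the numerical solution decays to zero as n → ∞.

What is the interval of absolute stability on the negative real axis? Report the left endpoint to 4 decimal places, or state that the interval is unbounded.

With y'=λy (z=hλ):
  k1=λy_n ⇒ h·k1=z·y_n;  k2=λ(1+12/13z)y_n ⇒ h·k2=z(1+12/13z)y_n
  y_{n+1}/y_n = 1 + z(1+12/13z) = 1 + z + 12/13z²
  so R(z) = 1 + z + 12/13z².

Solve |R(x)|<1 on ℝ⁻.
x=-1.37: |R|=1.3625
R=1: x+12/13x²=0 ⇒ x=−13/12=-1.0833; min R=1−1/(4·12/13)=0.7292>−1
Confirm numerically:
  x=-1.015: |R|=0.93598 <1
  x=-0.940: |R|=0.87563 <1
  x=-0.659: |R|=0.74187 <1
  x=-1.400: |R|=1.40923 >1
  x=-1.301: |R|=1.26140 >1
So |R|<1 on (-1.0833, 0).

(-1.0833, 0).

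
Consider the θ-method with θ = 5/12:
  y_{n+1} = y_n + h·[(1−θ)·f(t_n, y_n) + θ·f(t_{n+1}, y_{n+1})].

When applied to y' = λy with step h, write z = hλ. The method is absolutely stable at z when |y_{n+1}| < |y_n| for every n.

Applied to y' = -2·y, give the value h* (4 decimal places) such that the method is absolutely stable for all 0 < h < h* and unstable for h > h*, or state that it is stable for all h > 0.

(-12.0000,0); λ=-2 ⇒ h* = (12)/2 = 6.0000.

On y'=λy, z=hλ:
  y_{n+1} = y_n + z·[7/12·y_n + 5/12·y_{n+1}] ⇒ (1 − 5/12z)y_{n+1} = (1 + 7/12z)y_n
  ⇒ R(z) = (1 + 7/12z)/(1 − 5/12z).

Solve |R(x)|<1 on ℝ⁻.
x=-1.45: |R|=0.0961
R=−1: 1+7/12x = −1+5/12x ⇒ -1/6x=2 ⇒ x=2/(-1/6)=-12.0000
Confirm numerically:
  x=-11.725: |R|=0.99221 <1
  x=-11.286: |R|=0.97913 <1
  x=-6.679: |R|=0.76557 <1
  x=-5.433: |R|=0.66465 <1
  x=-12.444: |R|=1.01196 >1
  x=-12.321: |R|=1.00872 >1
  x=-12.134: |R|=1.00369 >1
So |R|<1 on (-12.0000, 0).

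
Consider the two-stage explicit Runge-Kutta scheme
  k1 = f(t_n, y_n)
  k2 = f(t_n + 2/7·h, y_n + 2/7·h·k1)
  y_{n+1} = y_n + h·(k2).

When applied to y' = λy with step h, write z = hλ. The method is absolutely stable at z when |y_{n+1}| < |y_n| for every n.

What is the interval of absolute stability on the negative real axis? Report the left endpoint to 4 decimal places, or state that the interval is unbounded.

(-3.5000, 0).

With y'=λy (z=hλ):
  k1=λy_n ⇒ h·k1=z·y_n;  k2=λ(1+2/7z)y_n ⇒ h·k2=z(1+2/7z)y_n
  y_{n+1}/y_n = 1 + z(1+2/7z) = 1 + z + 2/7z²
  R(z) = 1 + z + 2/7z².

Find x<0 with |R(x)|<1.
x=-0.53: |R|=0.5503
R=1: x+2/7x²=0 ⇒ x=−7/2=-3.5000; min R=1−1/(4·2/7)=0.1250>−1
Confirm numerically:
  x=-3.370: |R|=0.87483 <1
  x=-2.665: |R|=0.36421 <1
  x=-2.182: |R|=0.17832 <1
  x=-1.614: |R|=0.13028 <1
  x=-3.913: |R|=1.46173 >1
  x=-3.907: |R|=1.45433 >1
  x=-3.592: |R|=1.09442 >1
So |R|<1 on (-3.5000, 0).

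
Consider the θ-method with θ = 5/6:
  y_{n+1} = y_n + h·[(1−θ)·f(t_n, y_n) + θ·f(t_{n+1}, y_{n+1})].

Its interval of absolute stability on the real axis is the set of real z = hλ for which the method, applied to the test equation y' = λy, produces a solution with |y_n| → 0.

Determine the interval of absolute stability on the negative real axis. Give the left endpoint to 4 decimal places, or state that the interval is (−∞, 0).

(−∞, 0) — no finite endpoint.

Set f=λy, z=hλ:
  y_{n+1} = y_n + z·[1/6·y_n + 5/6·y_{n+1}] ⇒ (1 − 5/6z)y_{n+1} = (1 + 1/6z)y_n
  ⇒ R(z) = (1 + 1/6z)/(1 − 5/6z).

Need |R(x)|<1, x<0.
x=-1.15: |R|=0.4128
x=-2: |R|=0.2500
x=-10: |R|=0.0714
x=-100: |R|=0.1858
θ=5/6≥1/2 ⇒ |1+1/6x|<|1−5/6x| ∀x<0 ⇒ stable on all of ℝ⁻.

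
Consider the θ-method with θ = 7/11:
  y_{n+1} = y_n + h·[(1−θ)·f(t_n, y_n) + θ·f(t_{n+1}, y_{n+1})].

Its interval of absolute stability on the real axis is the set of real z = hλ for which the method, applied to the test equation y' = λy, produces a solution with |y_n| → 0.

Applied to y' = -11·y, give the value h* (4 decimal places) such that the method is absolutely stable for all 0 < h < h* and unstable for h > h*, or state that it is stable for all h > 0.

(−∞, 0) — no finite endpoint. Any h>0 works for λ=-11.

Set f=λy, z=hλ:
  y_{n+1} = y_n + z·[4/11·y_n + 7/11·y_{n+1}] ⇒ (1 − 7/11z)y_{n+1} = (1 + 4/11z)y_n
  Hence R(z) = (1 + 4/11z)/(1 − 7/11z).

Need |R(x)|<1, x<0.
x=-1.43: |R|=0.2513
x=-2: |R|=0.1200
x=-10: |R|=0.3580
x=-100: |R|=0.5471
θ=7/11≥1/2 ⇒ |1+4/11x|<|1−7/11x| ∀x<0 ⇒ unbounded interval.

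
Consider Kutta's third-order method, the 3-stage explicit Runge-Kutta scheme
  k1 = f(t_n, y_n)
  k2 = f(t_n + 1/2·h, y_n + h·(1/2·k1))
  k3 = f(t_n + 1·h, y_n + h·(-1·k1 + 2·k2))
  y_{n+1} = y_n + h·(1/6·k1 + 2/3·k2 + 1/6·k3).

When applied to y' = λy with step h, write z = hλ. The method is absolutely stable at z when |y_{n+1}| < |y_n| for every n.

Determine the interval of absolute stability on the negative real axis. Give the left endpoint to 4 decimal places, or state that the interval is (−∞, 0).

Test eqn y'=λy, z=hλ:
  order 3, 3-stage ⇒ R(z)=1+z+z^2/2+z^3/6
  (e.g. R(-0.9)=0.38350, |R|=0.38350)

Need |R(x)|<1, x<0.
x=-0.9: |R|=0.3835
|R(-0.96)|=0.3533 |R(-0.56)|=0.5675 |R(-0.52)|=0.5918
Bisect:
  x_lo=-2.8580 |R|=1.6648  x_hi=-0.0788 |R|=0.9242
  mid=-1.46841 |R|=0.08200 →hi
  mid=-2.16323 |R|=0.51061 →hi
  mid=-2.51064 |R|=0.99654 →hi
  mid=-2.68434 |R|=1.30526 →lo
  mid=-2.59749 |R|=1.14487 →lo
  mid=-2.55406 |R|=1.06924 →lo
  mid=-2.53235 |R|=1.03253 →lo
  mid=-2.52150 |R|=1.01444 →lo
  mid=-2.51607 |R|=1.00547 →lo
  mid=-2.51335 |R|=1.00100 →lo
  ...
  [-2.51284,-2.51267] ⇒ x*=-2.5127
So |R|<1 on (-2.5127, 0).

(-2.5127, 0).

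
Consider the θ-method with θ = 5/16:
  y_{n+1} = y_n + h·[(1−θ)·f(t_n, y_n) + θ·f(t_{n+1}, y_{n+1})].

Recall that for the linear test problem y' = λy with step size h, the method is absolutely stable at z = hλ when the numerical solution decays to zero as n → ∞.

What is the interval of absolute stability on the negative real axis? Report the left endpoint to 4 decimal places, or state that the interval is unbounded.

(-5.3333, 0).

On y'=λy, z=hλ:
  y_{n+1} = y_n + z·[11/16·y_n + 5/16·y_{n+1}] ⇒ (1 − 5/16z)y_{n+1} = (1 + 11/16z)y_n
  so R(z) = (1 + 11/16z)/(1 − 5/16z).

Need |R(x)|<1, x<0.
x=-0.6: |R|=0.4947
R=−1: 1+11/16x = −1+5/16x ⇒ -3/8x=2 ⇒ x=2/(-3/8)=-5.3333
Confirm numerically:
  x=-4.882: |R|=0.93299 <1
  x=-3.820: |R|=0.74131 <1
  x=-2.762: |R|=0.48246 <1
  x=-5.527: |R|=1.02663 >1
  x=-5.453: |R|=1.01660 >1
Interval (-5.3333, 0).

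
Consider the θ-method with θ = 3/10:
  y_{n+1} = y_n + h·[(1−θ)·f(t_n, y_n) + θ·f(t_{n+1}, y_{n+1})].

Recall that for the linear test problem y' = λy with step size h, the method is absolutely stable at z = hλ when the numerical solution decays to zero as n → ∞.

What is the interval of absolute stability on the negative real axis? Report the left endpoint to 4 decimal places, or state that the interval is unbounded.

Set f=λy, z=hλ:
  y_{n+1} = y_n + z·[7/10·y_n + 3/10·y_{n+1}] ⇒ (1 − 3/10z)y_{n+1} = (1 + 7/10z)y_n
  Hence R(z) = (1 + 7/10z)/(1 − 3/10z).

Boundary: |R(x)|=1, x<0.
x=-0.98: |R|=0.2427
R=−1: 1+7/10x = −1+3/10x ⇒ -2/5x=2 ⇒ x=2/(-2/5)=-5.0000
Confirm numerically:
  x=-3.612: |R|=0.73354 <1
  x=-2.541: |R|=0.44187 <1
  x=-2.182: |R|=0.31875 <1
  x=-5.561: |R|=1.08410 >1
  x=-5.489: |R|=1.07390 >1
  x=-5.067: |R|=1.01063 >1
So |R|<1 on (-5.0000, 0).

z∈(-5.0000,0).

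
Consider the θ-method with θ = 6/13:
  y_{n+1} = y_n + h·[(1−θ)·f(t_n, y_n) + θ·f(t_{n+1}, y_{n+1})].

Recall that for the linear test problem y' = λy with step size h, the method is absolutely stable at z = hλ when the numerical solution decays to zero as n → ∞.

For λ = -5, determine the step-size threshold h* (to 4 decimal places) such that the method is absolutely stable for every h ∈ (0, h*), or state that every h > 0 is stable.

(-26.0000,0); λ=-5 ⇒ h* = (26)/5 = 5.2000.

Set f=λy, z=hλ:
  y_{n+1} = y_n + z·[7/13·y_n + 6/13·y_{n+1}] ⇒ (1 − 6/13z)y_{n+1} = (1 + 7/13z)y_n
  so R(z) = (1 + 7/13z)/(1 − 6/13z).

Find x<0 with |R(x)|<1.
x=-0.38: |R|=0.6767
R=−1: 1+7/13x = −1+6/13x ⇒ -1/13x=2 ⇒ x=2/(-1/13)=-26.0000
Confirm numerically:
  x=-24.697: |R|=0.99192 <1
  x=-16.810: |R|=0.91929 <1
  x=-14.429: |R|=0.88379 <1
  x=-10.857: |R|=0.80621 <1
  x=-26.401: |R|=1.00234 >1
  x=-26.281: |R|=1.00165 >1
  x=-26.255: |R|=1.00150 >1
Interval (-26.0000, 0).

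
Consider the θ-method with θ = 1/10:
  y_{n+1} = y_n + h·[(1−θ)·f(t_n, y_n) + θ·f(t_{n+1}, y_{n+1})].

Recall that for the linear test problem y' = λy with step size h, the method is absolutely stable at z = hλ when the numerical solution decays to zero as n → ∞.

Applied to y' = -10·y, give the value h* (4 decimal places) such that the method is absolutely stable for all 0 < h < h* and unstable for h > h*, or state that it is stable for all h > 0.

(-2.5000,0); λ=-10 ⇒ h* = (5/2)/10 = 0.2500.

Test eqn y'=λy, z=hλ:
  y_{n+1} = y_n + z·[9/10·y_n + 1/10·y_{n+1}] ⇒ (1 − 1/10z)y_{n+1} = (1 + 9/10z)y_n
  R(z) = (1 + 9/10z)/(1 − 1/10z).

Boundary: |R(x)|=1, x<0.
x=-1.07: |R|=0.0334
R=−1: 1+9/10x = −1+1/10x ⇒ -4/5x=2 ⇒ x=2/(-4/5)=-2.5000
Confirm numerically:
  x=-2.282: |R|=0.85800 <1
  x=-1.879: |R|=0.58178 <1
  x=-1.467: |R|=0.27932 <1
  x=-1.333: |R|=0.17621 <1
  x=-3.046: |R|=1.33482 >1
  x=-2.867: |R|=1.22818 >1
  x=-2.523: |R|=1.01469 >1
Stable set (-2.5000, 0).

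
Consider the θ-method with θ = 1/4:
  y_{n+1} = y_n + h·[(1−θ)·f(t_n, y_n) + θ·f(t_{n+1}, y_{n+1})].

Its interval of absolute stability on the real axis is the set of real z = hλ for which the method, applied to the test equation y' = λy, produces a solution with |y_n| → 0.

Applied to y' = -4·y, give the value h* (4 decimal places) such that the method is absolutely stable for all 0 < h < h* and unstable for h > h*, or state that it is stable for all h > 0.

(-4.0000,0); λ=-4 ⇒ h* = (4)/4 = 1.0000.

With y'=λy (z=hλ):
  y_{n+1} = y_n + z·[3/4·y_n + 1/4·y_{n+1}] ⇒ (1 − 1/4z)y_{n+1} = (1 + 3/4z)y_n
  so R(z) = (1 + 3/4z)/(1 − 1/4z).

Solve |R(x)|<1 on ℝ⁻.
x=-0.64: |R|=0.4483
R=−1: 1+3/4x = −1+1/4x ⇒ -1/2x=2 ⇒ x=2/(-1/2)=-4.0000
Confirm numerically:
  x=-3.714: |R|=0.92585 <1
  x=-2.880: |R|=0.67442 <1
  x=-2.688: |R|=0.60766 <1
  x=-1.613: |R|=0.14947 <1
  x=-4.405: |R|=1.09637 >1
  x=-4.358: |R|=1.08567 >1
  x=-4.082: |R|=1.02029 >1
Interval (-4.0000, 0).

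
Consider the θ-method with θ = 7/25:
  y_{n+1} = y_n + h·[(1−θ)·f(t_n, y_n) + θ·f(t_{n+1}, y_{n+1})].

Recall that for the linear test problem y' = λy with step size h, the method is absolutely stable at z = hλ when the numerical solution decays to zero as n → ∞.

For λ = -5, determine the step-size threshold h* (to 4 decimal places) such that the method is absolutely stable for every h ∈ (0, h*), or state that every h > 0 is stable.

(-4.5455,0); λ=-5 ⇒ h* = (50/11)/5 = 0.9091.

With y'=λy (z=hλ):
  y_{n+1} = y_n + z·[18/25·y_n + 7/25·y_{n+1}] ⇒ (1 − 7/25z)y_{n+1} = (1 + 18/25z)y_n
  R(z) = (1 + 18/25z)/(1 − 7/25z).

Boundary: |R(x)|=1, x<0.
x=-0.42: |R|=0.6242
R=−1: 1+18/25x = −1+7/25x ⇒ -11/25x=2 ⇒ x=2/(-11/25)=-4.5455
Confirm numerically:
  x=-2.598: |R|=0.50396 <1
  x=-2.401: |R|=0.43576 <1
  x=-2.091: |R|=0.31884 <1
  x=-1.957: |R|=0.26424 <1
  x=-4.941: |R|=1.07302 >1
  x=-4.807: |R|=1.04905 >1
Stable set (-4.5455, 0).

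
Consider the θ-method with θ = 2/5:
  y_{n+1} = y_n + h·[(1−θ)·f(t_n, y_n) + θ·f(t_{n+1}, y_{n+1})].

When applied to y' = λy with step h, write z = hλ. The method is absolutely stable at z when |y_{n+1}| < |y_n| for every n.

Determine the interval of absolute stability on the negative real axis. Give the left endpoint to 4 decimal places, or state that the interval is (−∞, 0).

(-10.0000, 0).

Set f=λy, z=hλ:
  y_{n+1} = y_n + z·[3/5·y_n + 2/5·y_{n+1}] ⇒ (1 − 2/5z)y_{n+1} = (1 + 3/5z)y_n
  Hence R(z) = (1 + 3/5z)/(1 − 2/5z).

Need |R(x)|<1, x<0.
x=-0.34: |R|=0.7007
R=−1: 1+3/5x = −1+2/5x ⇒ -1/5x=2 ⇒ x=2/(-1/5)=-10.0000
Confirm numerically:
  x=-6.177: |R|=0.77970 <1
  x=-5.826: |R|=0.74934 <1
  x=-5.237: |R|=0.69219 <1
  x=-4.489: |R|=0.60574 <1
  x=-10.513: |R|=1.01971 >1
  x=-10.388: |R|=1.01505 >1
  x=-10.096: |R|=1.00381 >1
So |R|<1 on (-10.0000, 0).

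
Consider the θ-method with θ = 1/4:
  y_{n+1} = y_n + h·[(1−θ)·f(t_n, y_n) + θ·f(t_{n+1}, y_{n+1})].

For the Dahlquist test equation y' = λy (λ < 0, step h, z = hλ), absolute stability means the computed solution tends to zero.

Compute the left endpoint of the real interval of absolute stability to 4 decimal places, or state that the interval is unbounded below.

z* = -4.0000.

With y'=λy (z=hλ):
  y_{n+1} = y_n + z·[3/4·y_n + 1/4·y_{n+1}] ⇒ (1 − 1/4z)y_{n+1} = (1 + 3/4z)y_n
  Hence R(z) = (1 + 3/4z)/(1 − 1/4z).

Find x<0 with |R(x)|<1.
x=-0.66: |R|=0.4335
R=−1: 1+3/4x = −1+1/4x ⇒ -1/2x=2 ⇒ x=2/(-1/2)=-4.0000
Confirm numerically:
  x=-3.794: |R|=0.94714 <1
  x=-3.104: |R|=0.74775 <1
  x=-1.795: |R|=0.23900 <1
  x=-1.737: |R|=0.21109 <1
  x=-4.163: |R|=1.03994 >1
  x=-4.050: |R|=1.01242 >1
  x=-4.022: |R|=1.00548 >1
Interval (-4.0000, 0).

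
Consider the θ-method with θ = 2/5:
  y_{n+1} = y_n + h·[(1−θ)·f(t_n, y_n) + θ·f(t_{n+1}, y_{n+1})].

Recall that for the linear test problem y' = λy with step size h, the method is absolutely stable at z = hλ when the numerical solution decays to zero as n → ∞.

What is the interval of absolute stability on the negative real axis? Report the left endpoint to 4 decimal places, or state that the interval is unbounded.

Test eqn y'=λy, z=hλ:
  y_{n+1} = y_n + z·[3/5·y_n + 2/5·y_{n+1}] ⇒ (1 − 2/5z)y_{n+1} = (1 + 3/5z)y_n
  R(z) = (1 + 3/5z)/(1 − 2/5z).

Solve |R(x)|<1 on ℝ⁻.
x=-1.43: |R|=0.0903
R=−1: 1+3/5x = −1+2/5x ⇒ -1/5x=2 ⇒ x=2/(-1/5)=-10.0000
Confirm numerically:
  x=-8.408: |R|=0.92703 <1
  x=-6.549: |R|=0.80932 <1
  x=-4.677: |R|=0.62916 <1
  x=-10.343: |R|=1.01335 >1
  x=-10.336: |R|=1.01309 >1
So |R|<1 on (-10.0000, 0).

(-10.0000, 0).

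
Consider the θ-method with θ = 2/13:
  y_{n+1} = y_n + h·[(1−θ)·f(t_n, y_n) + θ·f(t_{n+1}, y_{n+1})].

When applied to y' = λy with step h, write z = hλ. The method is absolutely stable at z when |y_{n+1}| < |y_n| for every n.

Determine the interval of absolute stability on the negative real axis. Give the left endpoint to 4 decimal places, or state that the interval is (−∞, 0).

Set f=λy, z=hλ:
  y_{n+1} = y_n + z·[11/13·y_n + 2/13·y_{n+1}] ⇒ (1 − 2/13z)y_{n+1} = (1 + 11/13z)y_n
  R(z) = (1 + 11/13z)/(1 − 2/13z).

Boundary: |R(x)|=1, x<0.
x=-0.98: |R|=0.1484
R=−1: 1+11/13x = −1+2/13x ⇒ -9/13x=2 ⇒ x=2/(-9/13)=-2.8889
Confirm numerically:
  x=-2.574: |R|=0.84384 <1
  x=-2.067: |R|=0.56829 <1
  x=-1.349: |R|=0.11715 <1
  x=-3.427: |R|=1.24393 >1
  x=-3.127: |R|=1.11130 >1
So |R|<1 on (-2.8889, 0).

(-2.8889, 0).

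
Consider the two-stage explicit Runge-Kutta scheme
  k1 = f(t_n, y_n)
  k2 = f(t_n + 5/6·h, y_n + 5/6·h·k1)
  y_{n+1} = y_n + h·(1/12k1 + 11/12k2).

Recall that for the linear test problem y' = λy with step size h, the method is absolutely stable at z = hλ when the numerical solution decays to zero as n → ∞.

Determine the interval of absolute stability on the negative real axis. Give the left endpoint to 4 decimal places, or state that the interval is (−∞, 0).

On y'=λy, z=hλ:
  k1=λy_n ⇒ h·k1=z·y_n;  k2=λ(1+5/6z)y_n ⇒ h·k2=z(1+5/6z)y_n
  y_{n+1}/y_n = 1 + 1/12z + 11/12z(1+5/6z) = 1 + z + 55/72z²
  ⇒ R(z) = 1 + z + 55/72z².

Boundary: |R(x)|=1, x<0.
x=-0.93: |R|=0.7307
R=1: x+55/72x²=0 ⇒ x=−72/55=-1.3091; min R=1−1/(4·55/72)=0.6727>−1
Confirm numerically:
  x=-1.176: |R|=0.88044 <1
  x=-1.057: |R|=0.79645 <1
  x=-0.817: |R|=0.69289 <1
  x=-0.705: |R|=0.67467 <1
  x=-1.473: |R|=1.18443 >1
  x=-1.354: |R|=1.04645 >1
Interval (-1.3091, 0).

z∈(-1.3091,0).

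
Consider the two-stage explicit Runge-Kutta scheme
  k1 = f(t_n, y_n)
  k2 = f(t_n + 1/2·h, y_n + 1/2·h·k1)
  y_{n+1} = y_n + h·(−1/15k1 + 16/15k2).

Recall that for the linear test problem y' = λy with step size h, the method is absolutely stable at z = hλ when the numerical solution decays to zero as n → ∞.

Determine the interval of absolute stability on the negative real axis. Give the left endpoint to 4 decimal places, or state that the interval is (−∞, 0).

(-1.8750, 0).

Test eqn y'=λy, z=hλ:
  k1=λy_n ⇒ h·k1=z·y_n;  k2=λ(1+1/2z)y_n ⇒ h·k2=z(1+1/2z)y_n
  y_{n+1}/y_n = 1 − 1/15z + 16/15z(1+1/2z) = 1 + z + 8/15z²
  Hence R(z) = 1 + z + 8/15z².

Solve |R(x)|<1 on ℝ⁻.
x=-0.32: |R|=0.7346
R=1: x+8/15x²=0 ⇒ x=−15/8=-1.8750; min R=1−1/(4·8/15)=0.5312>−1
Confirm numerically:
  x=-1.584: |R|=0.75416 <1
  x=-1.150: |R|=0.55533 <1
  x=-0.923: |R|=0.53136 <1
  x=-0.897: |R|=0.53212 <1
  x=-2.351: |R|=1.59684 >1
  x=-2.050: |R|=1.19133 >1
  x=-1.897: |R|=1.02226 >1
So |R|<1 on (-1.8750, 0).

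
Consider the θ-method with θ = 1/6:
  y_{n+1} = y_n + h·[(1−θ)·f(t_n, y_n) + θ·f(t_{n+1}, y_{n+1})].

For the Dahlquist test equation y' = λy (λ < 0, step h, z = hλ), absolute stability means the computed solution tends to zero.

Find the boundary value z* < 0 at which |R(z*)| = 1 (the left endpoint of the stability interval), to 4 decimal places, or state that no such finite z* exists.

left endpoint -3.0000.

With y'=λy (z=hλ):
  y_{n+1} = y_n + z·[5/6·y_n + 1/6·y_{n+1}] ⇒ (1 − 1/6z)y_{n+1} = (1 + 5/6z)y_n
  ⇒ R(z) = (1 + 5/6z)/(1 − 1/6z).

Find x<0 with |R(x)|<1.
x=-0.31: |R|=0.7052
R=−1: 1+5/6x = −1+1/6x ⇒ -2/3x=2 ⇒ x=2/(-2/3)=-3.0000
Confirm numerically:
  x=-2.371: |R|=0.69944 <1
  x=-1.423: |R|=0.15021 <1
  x=-1.363: |R|=0.11069 <1
  x=-3.515: |R|=1.21650 >1
  x=-3.159: |R|=1.06944 >1
So |R|<1 on (-3.0000, 0).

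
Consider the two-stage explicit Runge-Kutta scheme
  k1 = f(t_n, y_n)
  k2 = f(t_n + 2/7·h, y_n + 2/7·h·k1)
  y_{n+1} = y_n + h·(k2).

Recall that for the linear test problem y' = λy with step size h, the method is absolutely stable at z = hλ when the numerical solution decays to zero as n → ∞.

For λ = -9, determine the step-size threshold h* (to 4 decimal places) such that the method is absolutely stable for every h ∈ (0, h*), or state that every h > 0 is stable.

With y'=λy (z=hλ):
  k1=λy_n ⇒ h·k1=z·y_n;  k2=λ(1+2/7z)y_n ⇒ h·k2=z(1+2/7z)y_n
  y_{n+1}/y_n = 1 + z(1+2/7z) = 1 + z + 2/7z²
  Hence R(z) = 1 + z + 2/7z².

Need |R(x)|<1, x<0.
x=-1.04: |R|=0.2690
R=1: x+2/7x²=0 ⇒ x=−7/2=-3.5000; min R=1−1/(4·2/7)=0.1250>−1
Confirm numerically:
  x=-2.857: |R|=0.47513 <1
  x=-2.570: |R|=0.31711 <1
  x=-2.351: |R|=0.22820 <1
  x=-2.325: |R|=0.21946 <1
  x=-4.069: |R|=1.66150 >1
  x=-3.880: |R|=1.42126 >1
  x=-3.561: |R|=1.06206 >1
Stable set (-3.5000, 0).

(-3.5000,0); λ=-9 ⇒ h* = (7/2)/9 = 0.3889.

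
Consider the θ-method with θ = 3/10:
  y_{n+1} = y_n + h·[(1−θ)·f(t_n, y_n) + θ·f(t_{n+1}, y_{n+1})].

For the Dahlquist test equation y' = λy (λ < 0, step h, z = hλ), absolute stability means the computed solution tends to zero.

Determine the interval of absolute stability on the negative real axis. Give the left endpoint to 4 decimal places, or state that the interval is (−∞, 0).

With y'=λy (z=hλ):
  y_{n+1} = y_n + z·[7/10·y_n + 3/10·y_{n+1}] ⇒ (1 − 3/10z)y_{n+1} = (1 + 7/10z)y_n
  ⇒ R(z) = (1 + 7/10z)/(1 − 3/10z).

Find x<0 with |R(x)|<1.
x=-1.71: |R|=0.1302
R=−1: 1+7/10x = −1+3/10x ⇒ -2/5x=2 ⇒ x=2/(-2/5)=-5.0000
Confirm numerically:
  x=-4.771: |R|=0.96232 <1
  x=-4.091: |R|=0.83675 <1
  x=-4.042: |R|=0.82681 <1
  x=-2.331: |R|=0.37174 <1
  x=-5.574: |R|=1.08592 >1
  x=-5.425: |R|=1.06470 >1
  x=-5.349: |R|=1.05360 >1
So |R|<1 on (-5.0000, 0).

z∈(-5.0000,0).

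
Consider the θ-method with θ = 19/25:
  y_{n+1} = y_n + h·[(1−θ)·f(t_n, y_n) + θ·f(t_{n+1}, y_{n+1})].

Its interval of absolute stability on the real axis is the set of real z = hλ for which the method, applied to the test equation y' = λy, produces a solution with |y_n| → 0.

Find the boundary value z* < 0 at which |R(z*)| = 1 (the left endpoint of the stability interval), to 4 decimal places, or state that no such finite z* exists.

Set f=λy, z=hλ:
  y_{n+1} = y_n + z·[6/25·y_n + 19/25·y_{n+1}] ⇒ (1 − 19/25z)y_{n+1} = (1 + 6/25z)y_n
  R(z) = (1 + 6/25z)/(1 − 19/25z).

Find x<0 with |R(x)|<1.
x=-0.71: |R|=0.5388
x=-2: |R|=0.2063
x=-10: |R|=0.1628
x=-100: |R|=0.2987
θ=19/25≥1/2 ⇒ |1+6/25x|<|1−19/25x| ∀x<0 ⇒ unbounded interval.

unbounded; (−∞, 0).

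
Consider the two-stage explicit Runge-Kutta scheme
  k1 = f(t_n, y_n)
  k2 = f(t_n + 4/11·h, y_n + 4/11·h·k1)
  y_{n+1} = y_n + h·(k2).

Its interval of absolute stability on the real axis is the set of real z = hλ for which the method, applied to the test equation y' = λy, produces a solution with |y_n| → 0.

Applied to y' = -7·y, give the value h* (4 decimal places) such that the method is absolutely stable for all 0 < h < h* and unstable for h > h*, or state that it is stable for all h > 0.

With y'=λy (z=hλ):
  k1=λy_n ⇒ h·k1=z·y_n;  k2=λ(1+4/11z)y_n ⇒ h·k2=z(1+4/11z)y_n
  y_{n+1}/y_n = 1 + z(1+4/11z) = 1 + z + 4/11z²
  ⇒ R(z) = 1 + z + 4/11z².

Solve |R(x)|<1 on ℝ⁻.
x=-1.54: |R|=0.3224
R=1: x+4/11x²=0 ⇒ x=−11/4=-2.7500; min R=1−1/(4·4/11)=0.3125>−1
Confirm numerically:
  x=-1.990: |R|=0.45004 <1
  x=-1.889: |R|=0.40857 <1
  x=-1.618: |R|=0.33397 <1
  x=-1.250: |R|=0.31818 <1
  x=-3.143: |R|=1.44916 >1
  x=-2.790: |R|=1.04058 >1
So |R|<1 on (-2.7500, 0).

(-2.7500,0); λ=-7 ⇒ h* = (11/4)/7 = 0.3929.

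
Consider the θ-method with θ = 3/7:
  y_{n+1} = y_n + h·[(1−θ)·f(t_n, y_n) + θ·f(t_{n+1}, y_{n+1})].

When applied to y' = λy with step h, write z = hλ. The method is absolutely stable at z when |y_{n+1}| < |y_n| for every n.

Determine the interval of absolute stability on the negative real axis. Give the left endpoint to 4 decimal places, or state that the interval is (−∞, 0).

Set f=λy, z=hλ:
  y_{n+1} = y_n + z·[4/7·y_n + 3/7·y_{n+1}] ⇒ (1 − 3/7z)y_{n+1} = (1 + 4/7z)y_n
  R(z) = (1 + 4/7z)/(1 − 3/7z).

Need |R(x)|<1, x<0.
x=-0.89: |R|=0.3557
R=−1: 1+4/7x = −1+3/7x ⇒ -1/7x=2 ⇒ x=2/(-1/7)=-14.0000
Confirm numerically:
  x=-12.238: |R|=0.95969 <1
  x=-11.782: |R|=0.94762 <1
  x=-10.164: |R|=0.89768 <1
  x=-14.336: |R|=1.00672 >1
  x=-14.182: |R|=1.00367 >1
  x=-14.164: |R|=1.00331 >1
Interval (-14.0000, 0).

(-14.0000, 0).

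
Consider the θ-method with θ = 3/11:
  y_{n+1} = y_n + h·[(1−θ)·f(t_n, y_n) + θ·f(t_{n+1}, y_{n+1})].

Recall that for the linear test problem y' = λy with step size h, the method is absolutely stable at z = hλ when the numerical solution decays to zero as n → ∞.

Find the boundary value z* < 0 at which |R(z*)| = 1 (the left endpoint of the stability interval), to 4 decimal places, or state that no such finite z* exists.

left endpoint -4.4000.

With y'=λy (z=hλ):
  y_{n+1} = y_n + z·[8/11·y_n + 3/11·y_{n+1}] ⇒ (1 − 3/11z)y_{n+1} = (1 + 8/11z)y_n
  ⇒ R(z) = (1 + 8/11z)/(1 − 3/11z).

Find x<0 with |R(x)|<1.
x=-0.78: |R|=0.3568
R=−1: 1+8/11x = −1+3/11x ⇒ -5/11x=2 ⇒ x=2/(-5/11)=-4.4000
Confirm numerically:
  x=-3.679: |R|=0.83641 <1
  x=-3.081: |R|=0.67421 <1
  x=-2.646: |R|=0.53691 <1
  x=-2.118: |R|=0.34251 <1
  x=-4.744: |R|=1.06817 >1
  x=-4.639: |R|=1.04796 >1
  x=-4.619: |R|=1.04405 >1
So |R|<1 on (-4.4000, 0).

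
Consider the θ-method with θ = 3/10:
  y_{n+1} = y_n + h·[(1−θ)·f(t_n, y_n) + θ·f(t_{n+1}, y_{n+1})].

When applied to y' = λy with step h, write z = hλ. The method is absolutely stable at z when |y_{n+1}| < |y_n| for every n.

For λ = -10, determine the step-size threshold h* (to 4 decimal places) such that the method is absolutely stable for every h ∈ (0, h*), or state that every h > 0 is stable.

Test eqn y'=λy, z=hλ:
  y_{n+1} = y_n + z·[7/10·y_n + 3/10·y_{n+1}] ⇒ (1 − 3/10z)y_{n+1} = (1 + 7/10z)y_n
  Hence R(z) = (1 + 7/10z)/(1 − 3/10z).

Find x<0 with |R(x)|<1.
x=-1.02: |R|=0.2190
R=−1: 1+7/10x = −1+3/10x ⇒ -2/5x=2 ⇒ x=2/(-2/5)=-5.0000
Confirm numerically:
  x=-4.416: |R|=0.89952 <1
  x=-4.210: |R|=0.86036 <1
  x=-4.111: |R|=0.84077 <1
  x=-3.795: |R|=0.77461 <1
  x=-5.528: |R|=1.07945 >1
  x=-5.359: |R|=1.05507 >1
  x=-5.279: |R|=1.04319 >1
Stable set (-5.0000, 0).

(-5.0000,0); λ=-10 ⇒ h* = (5)/10 = 0.5000.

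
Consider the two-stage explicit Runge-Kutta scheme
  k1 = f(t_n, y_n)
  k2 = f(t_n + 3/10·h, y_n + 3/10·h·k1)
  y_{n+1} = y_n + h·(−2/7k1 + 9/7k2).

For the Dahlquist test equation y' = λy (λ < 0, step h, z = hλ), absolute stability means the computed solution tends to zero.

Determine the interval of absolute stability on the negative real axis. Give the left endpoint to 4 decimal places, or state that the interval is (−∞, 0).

With y'=λy (z=hλ):
  k1=λy_n ⇒ h·k1=z·y_n;  k2=λ(1+3/10z)y_n ⇒ h·k2=z(1+3/10z)y_n
  y_{n+1}/y_n = 1 − 2/7z + 9/7z(1+3/10z) = 1 + z + 27/70z²
  R(z) = 1 + z + 27/70z².

Find x<0 with |R(x)|<1.
x=-0.64: |R|=0.5180
R=1: x+27/70x²=0 ⇒ x=−70/27=-2.5926; min R=1−1/(4·27/70)=0.3519>−1
Confirm numerically:
  x=-2.366: |R|=0.79321 <1
  x=-1.685: |R|=0.41013 <1
  x=-1.268: |R|=0.35216 <1
  x=-1.136: |R|=0.36176 <1
  x=-3.097: |R|=1.60254 >1
  x=-2.786: |R|=1.20784 >1
Interval (-2.5926, 0).

z∈(-2.5926,0).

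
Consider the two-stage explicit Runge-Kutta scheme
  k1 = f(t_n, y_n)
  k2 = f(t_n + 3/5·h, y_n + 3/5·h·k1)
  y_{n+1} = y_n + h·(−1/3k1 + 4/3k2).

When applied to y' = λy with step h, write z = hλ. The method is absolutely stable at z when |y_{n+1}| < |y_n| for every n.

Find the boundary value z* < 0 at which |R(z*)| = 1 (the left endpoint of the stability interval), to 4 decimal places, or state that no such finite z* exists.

On y'=λy, z=hλ:
  k1=λy_n ⇒ h·k1=z·y_n;  k2=λ(1+3/5z)y_n ⇒ h·k2=z(1+3/5z)y_n
  y_{n+1}/y_n = 1 − 1/3z + 4/3z(1+3/5z) = 1 + z + 4/5z²
  Hence R(z) = 1 + z + 4/5z².

Need |R(x)|<1, x<0.
x=-1.6: |R|=1.4480
R=1: x+4/5x²=0 ⇒ x=−5/4=-1.2500; min R=1−1/(4·4/5)=0.6875>−1
Confirm numerically:
  x=-0.696: |R|=0.69153 <1
  x=-0.693: |R|=0.69120 <1
  x=-0.565: |R|=0.69038 <1
  x=-1.495: |R|=1.29302 >1
  x=-1.276: |R|=1.02654 >1
Stable set (-1.2500, 0).

z* = -1.2500.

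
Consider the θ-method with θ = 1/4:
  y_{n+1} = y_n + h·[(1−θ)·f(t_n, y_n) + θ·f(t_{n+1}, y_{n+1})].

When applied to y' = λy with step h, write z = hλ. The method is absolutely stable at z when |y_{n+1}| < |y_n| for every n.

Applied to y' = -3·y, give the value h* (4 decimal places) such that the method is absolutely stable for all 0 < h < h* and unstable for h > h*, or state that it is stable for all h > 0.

On y'=λy, z=hλ:
  y_{n+1} = y_n + z·[3/4·y_n + 1/4·y_{n+1}] ⇒ (1 − 1/4z)y_{n+1} = (1 + 3/4z)y_n
  Hence R(z) = (1 + 3/4z)/(1 − 1/4z).

Solve |R(x)|<1 on ℝ⁻.
x=-1.01: |R|=0.1936
R=−1: 1+3/4x = −1+1/4x ⇒ -1/2x=2 ⇒ x=2/(-1/2)=-4.0000
Confirm numerically:
  x=-3.436: |R|=0.84831 <1
  x=-3.373: |R|=0.82992 <1
  x=-1.825: |R|=0.25322 <1
  x=-4.513: |R|=1.12052 >1
  x=-4.217: |R|=1.05282 >1
  x=-4.079: |R|=1.01956 >1
So |R|<1 on (-4.0000, 0).

(-4.0000,0); λ=-3 ⇒ h* = (4)/3 = 1.3333.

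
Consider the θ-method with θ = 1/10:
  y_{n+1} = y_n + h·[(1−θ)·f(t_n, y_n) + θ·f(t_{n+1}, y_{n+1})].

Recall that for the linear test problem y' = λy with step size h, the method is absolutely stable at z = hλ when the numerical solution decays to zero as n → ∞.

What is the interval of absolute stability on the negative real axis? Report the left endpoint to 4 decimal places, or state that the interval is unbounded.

z∈(-2.5000,0).

Set f=λy, z=hλ:
  y_{n+1} = y_n + z·[9/10·y_n + 1/10·y_{n+1}] ⇒ (1 − 1/10z)y_{n+1} = (1 + 9/10z)y_n
  R(z) = (1 + 9/10z)/(1 − 1/10z).

Solve |R(x)|<1 on ℝ⁻.
x=-1.42: |R|=0.2434
R=−1: 1+9/10x = −1+1/10x ⇒ -4/5x=2 ⇒ x=2/(-4/5)=-2.5000
Confirm numerically:
  x=-2.205: |R|=0.80664 <1
  x=-1.945: |R|=0.62830 <1
  x=-1.261: |R|=0.11979 <1
  x=-3.010: |R|=1.31360 >1
  x=-2.541: |R|=1.02615 >1
Stable set (-2.5000, 0).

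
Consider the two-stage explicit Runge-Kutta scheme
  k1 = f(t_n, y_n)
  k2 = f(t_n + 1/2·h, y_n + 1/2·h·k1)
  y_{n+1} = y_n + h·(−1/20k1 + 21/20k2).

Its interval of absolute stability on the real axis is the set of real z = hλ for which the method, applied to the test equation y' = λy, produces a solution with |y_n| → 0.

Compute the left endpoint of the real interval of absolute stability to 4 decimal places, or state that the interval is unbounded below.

On y'=λy, z=hλ:
  k1=λy_n ⇒ h·k1=z·y_n;  k2=λ(1+1/2z)y_n ⇒ h·k2=z(1+1/2z)y_n
  y_{n+1}/y_n = 1 − 1/20z + 21/20z(1+1/2z) = 1 + z + 21/40z²
  Hence R(z) = 1 + z + 21/40z².

Solve |R(x)|<1 on ℝ⁻.
x=-0.94: |R|=0.5239
R=1: x+21/40x²=0 ⇒ x=−40/21=-1.9048; min R=1−1/(4·21/40)=0.5238>−1
Confirm numerically:
  x=-1.456: |R|=0.65697 <1
  x=-1.265: |R|=0.57512 <1
  x=-1.038: |R|=0.52766 <1
  x=-0.859: |R|=0.52839 <1
  x=-2.358: |R|=1.56109 >1
  x=-1.973: |R|=1.07068 >1
Stable set (-1.9048, 0).

z* = -1.9048.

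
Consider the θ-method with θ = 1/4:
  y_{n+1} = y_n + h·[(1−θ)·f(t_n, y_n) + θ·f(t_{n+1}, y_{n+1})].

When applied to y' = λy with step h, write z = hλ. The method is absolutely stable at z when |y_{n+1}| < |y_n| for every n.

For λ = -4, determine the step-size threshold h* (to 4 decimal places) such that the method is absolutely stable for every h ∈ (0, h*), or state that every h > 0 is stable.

(-4.0000,0); λ=-4 ⇒ h* = (4)/4 = 1.0000.

With y'=λy (z=hλ):
  y_{n+1} = y_n + z·[3/4·y_n + 1/4·y_{n+1}] ⇒ (1 − 1/4z)y_{n+1} = (1 + 3/4z)y_n
  ⇒ R(z) = (1 + 3/4z)/(1 − 1/4z).

Find x<0 with |R(x)|<1.
x=-1.32: |R|=0.0075
R=−1: 1+3/4x = −1+1/4x ⇒ -1/2x=2 ⇒ x=2/(-1/2)=-4.0000
Confirm numerically:
  x=-2.420: |R|=0.50779 <1
  x=-2.261: |R|=0.44450 <1
  x=-2.032: |R|=0.34748 <1
  x=-4.585: |R|=1.13628 >1
  x=-4.367: |R|=1.08773 >1
  x=-4.022: |R|=1.00548 >1
Stable set (-4.0000, 0).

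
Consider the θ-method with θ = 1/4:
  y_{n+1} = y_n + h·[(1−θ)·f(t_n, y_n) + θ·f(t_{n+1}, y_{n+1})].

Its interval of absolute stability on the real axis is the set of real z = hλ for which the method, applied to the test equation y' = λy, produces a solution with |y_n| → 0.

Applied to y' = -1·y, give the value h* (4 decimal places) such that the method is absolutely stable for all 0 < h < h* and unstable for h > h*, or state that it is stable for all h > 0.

On y'=λy, z=hλ:
  y_{n+1} = y_n + z·[3/4·y_n + 1/4·y_{n+1}] ⇒ (1 − 1/4z)y_{n+1} = (1 + 3/4z)y_n
  so R(z) = (1 + 3/4z)/(1 − 1/4z).

Solve |R(x)|<1 on ℝ⁻.
x=-1.35: |R|=0.0093
R=−1: 1+3/4x = −1+1/4x ⇒ -1/2x=2 ⇒ x=2/(-1/2)=-4.0000
Confirm numerically:
  x=-3.662: |R|=0.91177 <1
  x=-3.472: |R|=0.85867 <1
  x=-2.975: |R|=0.70609 <1
  x=-4.254: |R|=1.06155 >1
  x=-4.239: |R|=1.05802 >1
Stable set (-4.0000, 0).

(-4.0000,0); λ=-1 ⇒ h* = (4)/1 = 4.0000.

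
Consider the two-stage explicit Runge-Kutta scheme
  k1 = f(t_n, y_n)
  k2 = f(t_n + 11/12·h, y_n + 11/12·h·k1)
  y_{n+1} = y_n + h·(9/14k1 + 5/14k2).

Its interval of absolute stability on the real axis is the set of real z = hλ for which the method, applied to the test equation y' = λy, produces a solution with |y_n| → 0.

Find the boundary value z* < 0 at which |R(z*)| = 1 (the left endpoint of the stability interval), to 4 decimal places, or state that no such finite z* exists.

z* = -3.0545.

Set f=λy, z=hλ:
  k1=λy_n ⇒ h·k1=z·y_n;  k2=λ(1+11/12z)y_n ⇒ h·k2=z(1+11/12z)y_n
  y_{n+1}/y_n = 1 + 9/14z + 5/14z(1+11/12z) = 1 + z + 55/168z²
  Hence R(z) = 1 + z + 55/168z².

Need |R(x)|<1, x<0.
x=-1.47: |R|=0.2374
R=1: x+55/168x²=0 ⇒ x=−168/55=-3.0545; min R=1−1/(4·55/168)=0.2364>−1
Confirm numerically:
  x=-2.318: |R|=0.44106 <1
  x=-2.075: |R|=0.33458 <1
  x=-1.845: |R|=0.26941 <1
  x=-1.657: |R|=0.24187 <1
  x=-3.503: |R|=1.51429 >1
  x=-3.364: |R|=1.34081 >1
  x=-3.106: |R|=1.05232 >1
So |R|<1 on (-3.0545, 0).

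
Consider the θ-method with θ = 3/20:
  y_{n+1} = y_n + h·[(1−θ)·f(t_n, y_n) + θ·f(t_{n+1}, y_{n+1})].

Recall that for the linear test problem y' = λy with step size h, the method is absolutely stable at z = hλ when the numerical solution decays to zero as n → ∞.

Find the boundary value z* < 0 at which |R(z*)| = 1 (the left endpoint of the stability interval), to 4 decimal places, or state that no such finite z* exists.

Set f=λy, z=hλ:
  y_{n+1} = y_n + z·[17/20·y_n + 3/20·y_{n+1}] ⇒ (1 − 3/20z)y_{n+1} = (1 + 17/20z)y_n
  ⇒ R(z) = (1 + 17/20z)/(1 − 3/20z).

Need |R(x)|<1, x<0.
x=-0.54: |R|=0.5005
R=−1: 1+17/20x = −1+3/20x ⇒ -7/10x=2 ⇒ x=2/(-7/10)=-2.8571
Confirm numerically:
  x=-2.049: |R|=0.56729 <1
  x=-2.009: |R|=0.54378 <1
  x=-1.884: |R|=0.46889 <1
  x=-1.491: |R|=0.21849 <1
  x=-3.371: |R|=1.23890 >1
  x=-3.145: |R|=1.13691 >1
  x=-3.141: |R|=1.13506 >1
Interval (-2.8571, 0).

left endpoint -2.8571.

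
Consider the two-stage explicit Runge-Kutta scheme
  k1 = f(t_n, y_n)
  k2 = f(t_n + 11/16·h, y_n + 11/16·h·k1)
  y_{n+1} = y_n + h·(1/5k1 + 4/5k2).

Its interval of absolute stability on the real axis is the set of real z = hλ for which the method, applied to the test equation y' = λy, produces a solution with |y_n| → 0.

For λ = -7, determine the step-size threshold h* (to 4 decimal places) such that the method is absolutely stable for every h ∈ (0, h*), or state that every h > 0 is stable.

(-1.8182,0); λ=-7 ⇒ h* = (20/11)/7 = 0.2597.

With y'=λy (z=hλ):
  k1=λy_n ⇒ h·k1=z·y_n;  k2=λ(1+11/16z)y_n ⇒ h·k2=z(1+11/16z)y_n
  y_{n+1}/y_n = 1 + 1/5z + 4/5z(1+11/16z) = 1 + z + 11/20z²
  R(z) = 1 + z + 11/20z².

Boundary: |R(x)|=1, x<0.
x=-0.65: |R|=0.5824
R=1: x+11/20x²=0 ⇒ x=−20/11=-1.8182; min R=1−1/(4·11/20)=0.5455>−1
Confirm numerically:
  x=-1.612: |R|=0.81720 <1
  x=-1.322: |R|=0.63923 <1
  x=-1.302: |R|=0.63036 <1
  x=-1.015: |R|=0.55162 <1
  x=-2.128: |R|=1.36261 >1
  x=-1.972: |R|=1.16683 >1
Stable set (-1.8182, 0).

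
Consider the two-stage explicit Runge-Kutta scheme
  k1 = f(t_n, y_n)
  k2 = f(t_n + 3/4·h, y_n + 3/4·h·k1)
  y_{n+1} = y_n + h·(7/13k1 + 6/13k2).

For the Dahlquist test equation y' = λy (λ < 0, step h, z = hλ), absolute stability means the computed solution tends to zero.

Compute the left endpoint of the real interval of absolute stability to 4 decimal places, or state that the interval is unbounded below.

With y'=λy (z=hλ):
  k1=λy_n ⇒ h·k1=z·y_n;  k2=λ(1+3/4z)y_n ⇒ h·k2=z(1+3/4z)y_n
  y_{n+1}/y_n = 1 + 7/13z + 6/13z(1+3/4z) = 1 + z + 9/26z²
  so R(z) = 1 + z + 9/26z².

Solve |R(x)|<1 on ℝ⁻.
x=-1.42: |R|=0.2780
R=1: x+9/26x²=0 ⇒ x=−26/9=-2.8889; min R=1−1/(4·9/26)=0.2778>−1
Confirm numerically:
  x=-2.356: |R|=0.56541 <1
  x=-1.452: |R|=0.27780 <1
  x=-1.438: |R|=0.27779 <1
  x=-1.335: |R|=0.28192 <1
  x=-3.437: |R|=1.65210 >1
  x=-3.227: |R|=1.37768 >1
  x=-3.022: |R|=1.13924 >1
So |R|<1 on (-2.8889, 0).

z* = -2.8889.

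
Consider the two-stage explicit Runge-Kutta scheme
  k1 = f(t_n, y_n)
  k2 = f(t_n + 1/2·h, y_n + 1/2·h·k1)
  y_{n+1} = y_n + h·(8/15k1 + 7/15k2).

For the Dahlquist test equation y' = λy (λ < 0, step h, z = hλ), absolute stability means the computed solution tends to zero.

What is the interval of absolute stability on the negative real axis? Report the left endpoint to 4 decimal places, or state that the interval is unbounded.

(-4.2857, 0).

Set f=λy, z=hλ:
  k1=λy_n ⇒ h·k1=z·y_n;  k2=λ(1+1/2z)y_n ⇒ h·k2=z(1+1/2z)y_n
  y_{n+1}/y_n = 1 + 8/15z + 7/15z(1+1/2z) = 1 + z + 7/30z²
  so R(z) = 1 + z + 7/30z².

Find x<0 with |R(x)|<1.
x=-0.66: |R|=0.4416
R=1: x+7/30x²=0 ⇒ x=−30/7=-4.2857; min R=1−1/(4·7/30)=-0.0714>−1
Confirm numerically:
  x=-3.894: |R|=0.64409 <1
  x=-3.561: |R|=0.39783 <1
  x=-1.901: |R|=0.05778 <1
  x=-1.831: |R|=0.04874 <1
  x=-4.720: |R|=1.47829 >1
  x=-4.710: |R|=1.46629 >1
  x=-4.449: |R|=1.16951 >1
Stable set (-4.2857, 0).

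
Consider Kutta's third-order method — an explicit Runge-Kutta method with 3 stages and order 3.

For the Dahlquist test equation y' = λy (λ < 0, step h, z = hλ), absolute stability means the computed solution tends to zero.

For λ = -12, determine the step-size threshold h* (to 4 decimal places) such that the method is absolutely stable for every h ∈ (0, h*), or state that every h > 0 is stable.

Set f=λy, z=hλ:
  order 3, 3-stage ⇒ R(z)=1+z+z^2/2+z^3/6
  (e.g. R(-1.45)=0.09315, |R|=0.09315)

Need |R(x)|<1, x<0.
x=-1.45: |R|=0.0931
|R(-2.62)|=1.1853 |R(-1.74)|=0.1042 |R(-1.16)|=0.2527
Bisect:
  x_lo=-3.2754 |R|=2.7678  x_hi=-0.3340 |R|=0.7156
  mid=-1.80469 |R|=0.15585 →hi
  mid=-2.54004 |R|=1.04545 →lo
  mid=-2.17237 |R|=0.52141 →hi
  mid=-2.35621 |R|=0.76051 →hi
  mid=-2.44812 |R|=0.89686 →hi
  mid=-2.49408 |R|=0.96958 →hi
  mid=-2.51706 |R|=1.00711 →lo
  mid=-2.50557 |R|=0.98825 →hi
  ...
  [-2.51276,-2.51258] ⇒ x*=-2.5127
Interval (-2.5127, 0).

(-2.5127,0); λ=-12 ⇒ h* = 0.2094.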